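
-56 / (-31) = 56 / 31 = 1.81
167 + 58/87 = 167.67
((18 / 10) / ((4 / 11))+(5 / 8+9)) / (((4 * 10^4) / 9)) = 5247 / 1600000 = 0.00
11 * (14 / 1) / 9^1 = 154 / 9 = 17.11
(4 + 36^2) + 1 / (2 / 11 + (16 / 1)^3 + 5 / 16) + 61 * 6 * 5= 3130.00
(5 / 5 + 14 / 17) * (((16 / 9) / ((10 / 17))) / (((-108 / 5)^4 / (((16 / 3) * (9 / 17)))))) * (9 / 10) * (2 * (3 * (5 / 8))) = 3875 / 16061328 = 0.00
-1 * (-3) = 3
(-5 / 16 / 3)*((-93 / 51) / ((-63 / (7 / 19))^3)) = -155 / 4080172176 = -0.00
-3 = -3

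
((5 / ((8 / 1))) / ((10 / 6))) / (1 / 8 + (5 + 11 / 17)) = 51 / 785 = 0.06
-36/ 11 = -3.27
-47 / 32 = -1.47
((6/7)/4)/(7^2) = 3/686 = 0.00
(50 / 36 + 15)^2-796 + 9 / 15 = -853423 / 1620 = -526.80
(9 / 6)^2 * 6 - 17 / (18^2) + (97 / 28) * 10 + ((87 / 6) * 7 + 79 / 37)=12732199 / 83916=151.73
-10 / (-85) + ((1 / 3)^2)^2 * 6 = 88 / 459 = 0.19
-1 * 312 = -312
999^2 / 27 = 36963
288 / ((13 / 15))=4320 / 13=332.31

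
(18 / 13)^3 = 5832 / 2197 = 2.65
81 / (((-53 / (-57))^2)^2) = 855036081 / 7890481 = 108.36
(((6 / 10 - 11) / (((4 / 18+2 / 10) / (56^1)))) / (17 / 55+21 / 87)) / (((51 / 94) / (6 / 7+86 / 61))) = -90562517760 / 8649617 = -10470.12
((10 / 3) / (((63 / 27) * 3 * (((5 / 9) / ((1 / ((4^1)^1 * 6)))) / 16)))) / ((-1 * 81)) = -4 / 567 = -0.01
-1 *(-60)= 60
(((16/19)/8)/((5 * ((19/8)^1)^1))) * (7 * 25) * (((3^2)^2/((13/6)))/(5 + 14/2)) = 22680/4693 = 4.83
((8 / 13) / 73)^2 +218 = 218.00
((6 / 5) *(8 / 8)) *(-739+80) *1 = -3954 / 5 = -790.80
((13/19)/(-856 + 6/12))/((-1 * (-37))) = -0.00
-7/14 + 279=557/2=278.50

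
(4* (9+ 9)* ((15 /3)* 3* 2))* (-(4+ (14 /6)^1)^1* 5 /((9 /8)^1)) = -60800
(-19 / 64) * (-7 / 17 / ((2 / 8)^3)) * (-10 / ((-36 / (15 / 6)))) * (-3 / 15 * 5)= -3325 / 612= -5.43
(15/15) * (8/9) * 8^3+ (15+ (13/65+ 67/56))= 1188199/2520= 471.51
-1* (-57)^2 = -3249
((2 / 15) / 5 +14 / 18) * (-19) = -3439 / 225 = -15.28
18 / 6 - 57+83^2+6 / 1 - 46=6795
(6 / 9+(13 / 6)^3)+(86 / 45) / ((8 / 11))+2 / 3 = 15263 / 1080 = 14.13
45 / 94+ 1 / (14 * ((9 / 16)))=3587 / 5922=0.61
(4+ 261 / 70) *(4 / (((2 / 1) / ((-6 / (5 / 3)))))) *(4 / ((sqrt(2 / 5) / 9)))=-175284 *sqrt(10) / 175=-3167.41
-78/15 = -26/5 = -5.20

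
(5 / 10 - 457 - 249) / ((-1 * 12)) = 58.79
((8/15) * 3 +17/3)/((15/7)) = 3.39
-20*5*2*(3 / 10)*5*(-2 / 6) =100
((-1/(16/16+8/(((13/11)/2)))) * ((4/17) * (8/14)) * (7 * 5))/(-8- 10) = 520/28917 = 0.02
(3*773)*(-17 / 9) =-13141 / 3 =-4380.33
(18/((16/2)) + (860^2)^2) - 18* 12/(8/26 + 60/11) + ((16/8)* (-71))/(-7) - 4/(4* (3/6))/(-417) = 657847329426506813/1202628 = 547008159985.06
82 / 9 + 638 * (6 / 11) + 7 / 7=3223 / 9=358.11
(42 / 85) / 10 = 21 / 425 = 0.05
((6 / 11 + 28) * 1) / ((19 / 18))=5652 / 209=27.04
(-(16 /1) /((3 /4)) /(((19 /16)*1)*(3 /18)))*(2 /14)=-2048 /133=-15.40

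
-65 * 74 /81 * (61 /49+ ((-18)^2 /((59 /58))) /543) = -4609687550 /42384951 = -108.76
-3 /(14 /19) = -57 /14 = -4.07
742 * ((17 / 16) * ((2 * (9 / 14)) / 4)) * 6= 24327 / 16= 1520.44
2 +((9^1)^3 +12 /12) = 732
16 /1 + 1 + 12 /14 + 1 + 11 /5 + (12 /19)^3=5115563 /240065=21.31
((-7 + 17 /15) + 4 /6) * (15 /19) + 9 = 4.89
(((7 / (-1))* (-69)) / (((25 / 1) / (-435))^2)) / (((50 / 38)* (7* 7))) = 9922959 / 4375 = 2268.10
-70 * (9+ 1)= -700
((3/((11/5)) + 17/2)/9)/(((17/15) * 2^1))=1085/2244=0.48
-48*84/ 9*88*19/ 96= -23408/ 3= -7802.67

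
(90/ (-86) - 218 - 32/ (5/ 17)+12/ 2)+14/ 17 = -1173339/ 3655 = -321.02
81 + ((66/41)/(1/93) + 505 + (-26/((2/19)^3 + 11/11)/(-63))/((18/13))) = 117493744607/159637149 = 736.01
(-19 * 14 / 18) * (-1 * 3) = 44.33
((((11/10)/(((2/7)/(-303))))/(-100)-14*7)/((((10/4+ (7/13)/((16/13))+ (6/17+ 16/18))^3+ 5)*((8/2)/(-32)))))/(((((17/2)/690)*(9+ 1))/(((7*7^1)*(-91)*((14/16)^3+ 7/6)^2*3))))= -29690070277108826031993/9154110826808000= -3243359.28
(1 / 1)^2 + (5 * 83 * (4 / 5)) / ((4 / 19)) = 1578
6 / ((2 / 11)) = 33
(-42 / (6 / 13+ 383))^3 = -162771336 / 123878371625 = -0.00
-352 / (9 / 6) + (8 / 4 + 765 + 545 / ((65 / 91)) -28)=3802 / 3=1267.33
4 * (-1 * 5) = -20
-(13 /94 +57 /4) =-2705 /188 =-14.39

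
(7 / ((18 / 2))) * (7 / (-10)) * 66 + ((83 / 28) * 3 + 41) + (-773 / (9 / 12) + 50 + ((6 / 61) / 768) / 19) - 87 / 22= -55439846687 / 57115520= -970.66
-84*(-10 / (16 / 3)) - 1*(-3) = 321 / 2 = 160.50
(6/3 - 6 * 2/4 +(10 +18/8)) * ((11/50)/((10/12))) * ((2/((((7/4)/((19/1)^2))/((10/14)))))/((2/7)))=107217/35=3063.34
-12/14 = -6/7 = -0.86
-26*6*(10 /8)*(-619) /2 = 120705 /2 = 60352.50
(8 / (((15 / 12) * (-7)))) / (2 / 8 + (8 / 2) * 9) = -128 / 5075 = -0.03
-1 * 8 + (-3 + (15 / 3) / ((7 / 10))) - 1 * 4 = -7.86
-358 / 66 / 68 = -179 / 2244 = -0.08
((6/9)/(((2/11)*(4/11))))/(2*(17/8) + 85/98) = 5929/3009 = 1.97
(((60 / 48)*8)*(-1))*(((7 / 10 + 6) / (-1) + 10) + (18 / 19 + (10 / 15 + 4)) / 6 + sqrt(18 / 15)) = -7243 / 171 - 2*sqrt(30) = -53.31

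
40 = 40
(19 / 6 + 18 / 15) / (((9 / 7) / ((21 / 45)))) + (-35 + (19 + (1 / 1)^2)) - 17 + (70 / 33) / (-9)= -1365491 / 44550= -30.65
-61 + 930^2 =864839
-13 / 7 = -1.86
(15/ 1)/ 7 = 15/ 7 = 2.14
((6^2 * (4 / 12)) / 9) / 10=0.13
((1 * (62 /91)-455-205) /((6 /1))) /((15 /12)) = -119996 /1365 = -87.91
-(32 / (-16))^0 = -1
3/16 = 0.19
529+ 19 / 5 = 2664 / 5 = 532.80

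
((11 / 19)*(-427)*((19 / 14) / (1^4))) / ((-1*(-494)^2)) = 671 / 488072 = 0.00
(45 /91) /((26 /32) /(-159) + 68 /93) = 1182960 /1736917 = 0.68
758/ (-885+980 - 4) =758/ 91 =8.33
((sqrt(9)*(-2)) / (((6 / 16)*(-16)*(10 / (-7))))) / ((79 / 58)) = -203 / 395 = -0.51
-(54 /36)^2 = -9 /4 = -2.25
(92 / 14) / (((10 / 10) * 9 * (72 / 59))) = 1357 / 2268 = 0.60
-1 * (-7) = 7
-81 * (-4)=324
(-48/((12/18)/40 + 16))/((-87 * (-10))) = -96/27869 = -0.00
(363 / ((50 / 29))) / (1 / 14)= 73689 / 25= 2947.56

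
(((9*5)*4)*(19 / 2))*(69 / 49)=117990 / 49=2407.96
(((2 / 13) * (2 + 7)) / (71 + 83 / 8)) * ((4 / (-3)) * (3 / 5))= -192 / 14105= -0.01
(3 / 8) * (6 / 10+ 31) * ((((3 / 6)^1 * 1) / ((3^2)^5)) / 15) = 79 / 11809800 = 0.00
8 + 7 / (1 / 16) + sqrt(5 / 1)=sqrt(5) + 120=122.24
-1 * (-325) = 325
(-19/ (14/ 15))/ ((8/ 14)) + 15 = -165/ 8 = -20.62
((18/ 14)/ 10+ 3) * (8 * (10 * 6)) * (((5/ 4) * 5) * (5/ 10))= 4692.86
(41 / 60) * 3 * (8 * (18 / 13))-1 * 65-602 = -41879 / 65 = -644.29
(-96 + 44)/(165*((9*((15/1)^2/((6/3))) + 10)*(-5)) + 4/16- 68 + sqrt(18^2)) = 16/259573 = 0.00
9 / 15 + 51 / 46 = 393 / 230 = 1.71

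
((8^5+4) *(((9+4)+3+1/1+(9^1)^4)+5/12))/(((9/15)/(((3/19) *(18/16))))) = 9701454195/152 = 63825356.55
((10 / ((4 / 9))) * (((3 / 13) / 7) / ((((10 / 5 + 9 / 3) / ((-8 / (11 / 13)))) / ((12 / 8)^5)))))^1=-6561 / 616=-10.65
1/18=0.06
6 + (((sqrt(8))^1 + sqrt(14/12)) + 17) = sqrt(42)/6 + 2 * sqrt(2) + 23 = 26.91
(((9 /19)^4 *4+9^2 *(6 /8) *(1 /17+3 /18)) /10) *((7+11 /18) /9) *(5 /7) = 416678239 /496262368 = 0.84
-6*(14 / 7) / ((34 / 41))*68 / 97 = -10.14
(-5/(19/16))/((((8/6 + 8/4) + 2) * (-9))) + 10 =10.09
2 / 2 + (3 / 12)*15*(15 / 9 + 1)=11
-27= -27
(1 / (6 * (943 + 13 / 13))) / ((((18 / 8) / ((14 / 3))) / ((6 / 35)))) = 1 / 15930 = 0.00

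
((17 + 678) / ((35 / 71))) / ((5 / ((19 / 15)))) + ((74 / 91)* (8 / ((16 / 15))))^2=244927388 / 621075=394.36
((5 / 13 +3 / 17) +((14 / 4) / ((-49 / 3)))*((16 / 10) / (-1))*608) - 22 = 1446586 / 7735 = 187.02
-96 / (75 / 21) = -672 / 25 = -26.88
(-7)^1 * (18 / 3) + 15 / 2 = -69 / 2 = -34.50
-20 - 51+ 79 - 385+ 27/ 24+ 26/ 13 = -2991/ 8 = -373.88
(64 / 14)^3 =32768 / 343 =95.53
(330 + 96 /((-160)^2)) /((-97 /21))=-5544063 /77600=-71.44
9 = 9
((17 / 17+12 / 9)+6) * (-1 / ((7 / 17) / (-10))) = 4250 / 21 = 202.38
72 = 72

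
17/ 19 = 0.89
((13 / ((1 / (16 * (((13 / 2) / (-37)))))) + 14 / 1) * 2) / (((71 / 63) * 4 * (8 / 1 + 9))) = -26271 / 44659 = -0.59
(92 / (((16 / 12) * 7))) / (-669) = -23 / 1561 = -0.01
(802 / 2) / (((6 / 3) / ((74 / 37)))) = 401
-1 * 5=-5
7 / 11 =0.64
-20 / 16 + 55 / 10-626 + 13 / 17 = -42227 / 68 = -620.99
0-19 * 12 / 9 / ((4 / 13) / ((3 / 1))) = -247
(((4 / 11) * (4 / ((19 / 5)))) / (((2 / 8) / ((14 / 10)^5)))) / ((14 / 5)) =76832 / 26125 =2.94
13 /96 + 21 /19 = 2263 /1824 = 1.24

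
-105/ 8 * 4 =-105/ 2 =-52.50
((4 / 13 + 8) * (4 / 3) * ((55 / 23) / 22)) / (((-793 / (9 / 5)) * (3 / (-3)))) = 648 / 237107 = 0.00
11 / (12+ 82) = 11 / 94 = 0.12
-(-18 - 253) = 271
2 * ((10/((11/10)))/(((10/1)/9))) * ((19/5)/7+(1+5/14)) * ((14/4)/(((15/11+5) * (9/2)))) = 19/5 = 3.80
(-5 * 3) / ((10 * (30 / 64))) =-3.20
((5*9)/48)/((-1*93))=-5/496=-0.01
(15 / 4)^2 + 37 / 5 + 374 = 31637 / 80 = 395.46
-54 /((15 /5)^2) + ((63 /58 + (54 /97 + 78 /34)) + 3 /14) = -618843 /334747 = -1.85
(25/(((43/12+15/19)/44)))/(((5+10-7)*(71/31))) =971850/70787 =13.73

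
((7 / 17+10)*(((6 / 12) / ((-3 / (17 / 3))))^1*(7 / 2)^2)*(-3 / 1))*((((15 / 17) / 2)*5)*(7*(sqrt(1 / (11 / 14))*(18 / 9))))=1517775*sqrt(154) / 1496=12590.30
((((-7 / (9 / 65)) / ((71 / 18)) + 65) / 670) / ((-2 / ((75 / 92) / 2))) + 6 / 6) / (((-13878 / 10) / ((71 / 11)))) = -17227885 / 3763935648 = -0.00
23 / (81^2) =23 / 6561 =0.00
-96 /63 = -32 /21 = -1.52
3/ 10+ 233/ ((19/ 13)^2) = 394853/ 3610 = 109.38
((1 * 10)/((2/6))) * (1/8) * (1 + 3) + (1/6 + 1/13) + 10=1969/78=25.24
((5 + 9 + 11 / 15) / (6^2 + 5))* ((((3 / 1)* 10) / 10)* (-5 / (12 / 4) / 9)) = -221 / 1107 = -0.20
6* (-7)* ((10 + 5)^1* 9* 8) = -45360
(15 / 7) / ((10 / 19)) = 57 / 14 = 4.07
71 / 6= 11.83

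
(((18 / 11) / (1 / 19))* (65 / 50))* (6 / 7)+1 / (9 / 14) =125432 / 3465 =36.20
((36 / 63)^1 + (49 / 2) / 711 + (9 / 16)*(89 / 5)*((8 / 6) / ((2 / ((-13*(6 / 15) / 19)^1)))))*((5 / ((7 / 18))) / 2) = -11545717 / 1470980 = -7.85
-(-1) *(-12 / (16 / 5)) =-15 / 4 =-3.75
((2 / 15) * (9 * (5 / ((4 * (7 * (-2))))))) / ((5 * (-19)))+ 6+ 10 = 42563 / 2660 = 16.00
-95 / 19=-5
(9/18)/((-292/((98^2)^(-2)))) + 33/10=888793958971/269331502720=3.30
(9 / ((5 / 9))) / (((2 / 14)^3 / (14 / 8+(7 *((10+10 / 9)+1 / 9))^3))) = 96971455945 / 36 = 2693651554.03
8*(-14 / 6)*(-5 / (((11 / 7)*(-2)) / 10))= -9800 / 33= -296.97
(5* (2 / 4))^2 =25 / 4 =6.25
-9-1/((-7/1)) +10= 1.14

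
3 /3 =1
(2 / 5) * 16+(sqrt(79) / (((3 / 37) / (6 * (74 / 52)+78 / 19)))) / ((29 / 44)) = 32 / 5+1694748 * sqrt(79) / 7163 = 2109.32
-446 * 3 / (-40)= 669 / 20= 33.45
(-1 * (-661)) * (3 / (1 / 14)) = 27762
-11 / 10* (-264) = 1452 / 5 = 290.40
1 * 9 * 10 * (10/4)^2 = 1125/2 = 562.50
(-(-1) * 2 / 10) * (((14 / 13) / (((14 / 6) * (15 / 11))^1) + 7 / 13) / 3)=19 / 325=0.06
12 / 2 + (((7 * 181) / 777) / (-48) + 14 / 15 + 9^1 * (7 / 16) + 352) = 4832987 / 13320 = 362.84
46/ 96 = 0.48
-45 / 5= -9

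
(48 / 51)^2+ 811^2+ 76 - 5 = 190102144 / 289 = 657792.89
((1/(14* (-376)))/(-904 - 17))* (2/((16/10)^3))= 125/1241124864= 0.00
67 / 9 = 7.44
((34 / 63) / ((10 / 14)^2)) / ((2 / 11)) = 5.82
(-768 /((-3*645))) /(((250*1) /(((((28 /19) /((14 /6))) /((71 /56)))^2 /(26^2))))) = 4816896 /8265308666875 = 0.00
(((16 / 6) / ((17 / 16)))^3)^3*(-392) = -3615561838447072116736 / 2334165173090451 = -1548974.29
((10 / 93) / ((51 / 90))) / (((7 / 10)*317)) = 1000 / 1169413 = 0.00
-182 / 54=-91 / 27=-3.37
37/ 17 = 2.18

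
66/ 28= 33/ 14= 2.36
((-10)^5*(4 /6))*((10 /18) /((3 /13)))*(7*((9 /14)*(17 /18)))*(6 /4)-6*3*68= -27658048 /27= -1024372.15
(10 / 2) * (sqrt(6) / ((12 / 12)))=5 * sqrt(6)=12.25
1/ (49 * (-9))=-1/ 441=-0.00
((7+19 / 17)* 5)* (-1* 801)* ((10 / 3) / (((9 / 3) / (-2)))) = 1228200 / 17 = 72247.06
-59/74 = -0.80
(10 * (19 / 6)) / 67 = 95 / 201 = 0.47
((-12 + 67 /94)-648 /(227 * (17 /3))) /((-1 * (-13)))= -0.91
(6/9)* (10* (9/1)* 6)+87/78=361.12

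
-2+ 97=95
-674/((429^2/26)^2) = -2696/200420649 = -0.00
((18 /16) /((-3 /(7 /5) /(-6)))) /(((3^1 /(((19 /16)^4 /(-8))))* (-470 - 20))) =390963 /734003200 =0.00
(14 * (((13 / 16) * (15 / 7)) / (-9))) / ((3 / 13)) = -845 / 72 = -11.74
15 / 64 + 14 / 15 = 1121 / 960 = 1.17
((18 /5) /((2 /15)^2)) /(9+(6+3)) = 45 /4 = 11.25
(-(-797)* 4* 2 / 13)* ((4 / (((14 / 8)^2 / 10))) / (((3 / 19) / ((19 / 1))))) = 1473111040 / 1911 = 770858.73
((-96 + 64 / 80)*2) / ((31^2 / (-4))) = 0.79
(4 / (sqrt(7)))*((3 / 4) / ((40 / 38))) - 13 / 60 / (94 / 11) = -143 / 5640 + 57*sqrt(7) / 140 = 1.05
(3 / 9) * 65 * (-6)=-130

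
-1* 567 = -567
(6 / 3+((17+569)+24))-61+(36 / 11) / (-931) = 5642755 / 10241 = 551.00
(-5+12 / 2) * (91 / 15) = 91 / 15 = 6.07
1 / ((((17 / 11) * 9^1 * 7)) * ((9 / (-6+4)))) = -22 / 9639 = -0.00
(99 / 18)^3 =1331 / 8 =166.38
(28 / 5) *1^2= 28 / 5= 5.60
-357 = -357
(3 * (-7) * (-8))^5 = 133827821568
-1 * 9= -9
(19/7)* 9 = 24.43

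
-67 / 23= -2.91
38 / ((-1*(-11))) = 38 / 11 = 3.45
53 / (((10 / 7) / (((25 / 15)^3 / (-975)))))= -371 / 2106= -0.18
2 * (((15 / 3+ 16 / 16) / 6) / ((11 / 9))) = 18 / 11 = 1.64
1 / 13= 0.08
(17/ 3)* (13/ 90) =221/ 270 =0.82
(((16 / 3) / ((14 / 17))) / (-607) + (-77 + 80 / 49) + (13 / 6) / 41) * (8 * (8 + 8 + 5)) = -12654.63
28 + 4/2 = 30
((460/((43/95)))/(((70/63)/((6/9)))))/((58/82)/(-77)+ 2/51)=844320708/41581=20305.44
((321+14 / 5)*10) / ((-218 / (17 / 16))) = -15.78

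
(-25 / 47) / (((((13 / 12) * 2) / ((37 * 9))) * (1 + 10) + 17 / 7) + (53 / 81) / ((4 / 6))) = -174825 / 1144309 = -0.15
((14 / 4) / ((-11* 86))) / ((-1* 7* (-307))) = -1 / 580844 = -0.00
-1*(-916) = 916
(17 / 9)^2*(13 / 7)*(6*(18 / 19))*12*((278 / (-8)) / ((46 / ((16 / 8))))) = -2088892 / 3059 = -682.87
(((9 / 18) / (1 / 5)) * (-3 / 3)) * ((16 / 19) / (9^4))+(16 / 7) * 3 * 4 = 23934248 / 872613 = 27.43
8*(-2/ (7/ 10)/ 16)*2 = -20/ 7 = -2.86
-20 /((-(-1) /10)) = -200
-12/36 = -1/3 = -0.33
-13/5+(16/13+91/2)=5737/130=44.13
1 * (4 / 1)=4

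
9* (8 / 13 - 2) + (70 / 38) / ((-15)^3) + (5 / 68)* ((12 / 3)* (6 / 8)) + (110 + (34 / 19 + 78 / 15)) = 1187559247 / 11337300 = 104.75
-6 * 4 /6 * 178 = -712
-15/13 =-1.15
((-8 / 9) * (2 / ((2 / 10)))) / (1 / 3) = -80 / 3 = -26.67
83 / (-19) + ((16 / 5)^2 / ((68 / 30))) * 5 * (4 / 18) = 631 / 969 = 0.65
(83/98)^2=0.72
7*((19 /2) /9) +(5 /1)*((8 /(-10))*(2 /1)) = -0.61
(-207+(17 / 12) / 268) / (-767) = 665695 / 2466672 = 0.27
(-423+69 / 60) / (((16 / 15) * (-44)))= 2301 / 256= 8.99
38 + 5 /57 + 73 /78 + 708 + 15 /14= 3880369 /5187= 748.10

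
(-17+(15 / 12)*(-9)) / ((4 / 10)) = -565 / 8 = -70.62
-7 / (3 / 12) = -28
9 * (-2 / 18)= -1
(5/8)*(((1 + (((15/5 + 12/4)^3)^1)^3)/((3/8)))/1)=50388485/3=16796161.67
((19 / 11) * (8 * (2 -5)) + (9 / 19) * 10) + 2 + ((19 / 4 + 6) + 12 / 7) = -130227 / 5852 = -22.25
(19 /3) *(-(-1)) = 19 /3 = 6.33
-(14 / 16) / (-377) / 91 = 1 / 39208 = 0.00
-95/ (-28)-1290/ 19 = -34315/ 532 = -64.50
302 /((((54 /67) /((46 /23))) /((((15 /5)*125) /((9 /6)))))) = 5058500 /27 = 187351.85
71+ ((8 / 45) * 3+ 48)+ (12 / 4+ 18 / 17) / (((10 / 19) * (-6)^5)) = 52670731 / 440640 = 119.53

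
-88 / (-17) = 88 / 17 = 5.18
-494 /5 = -98.80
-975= -975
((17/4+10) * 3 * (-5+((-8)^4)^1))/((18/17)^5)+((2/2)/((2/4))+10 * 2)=110382540529/839808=131437.83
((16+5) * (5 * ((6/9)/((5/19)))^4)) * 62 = 904949024/3375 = 268133.04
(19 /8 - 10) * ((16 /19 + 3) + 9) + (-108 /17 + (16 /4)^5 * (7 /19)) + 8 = 280.99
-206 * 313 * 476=-30691528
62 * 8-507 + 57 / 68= -691 / 68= -10.16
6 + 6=12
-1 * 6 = -6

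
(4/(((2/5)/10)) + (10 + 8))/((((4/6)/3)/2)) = 1062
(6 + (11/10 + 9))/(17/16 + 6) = 2.28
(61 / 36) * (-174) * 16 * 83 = -1174616 / 3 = -391538.67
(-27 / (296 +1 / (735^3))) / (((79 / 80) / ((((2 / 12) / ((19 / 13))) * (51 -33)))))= -33448787190000 / 176414557852501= -0.19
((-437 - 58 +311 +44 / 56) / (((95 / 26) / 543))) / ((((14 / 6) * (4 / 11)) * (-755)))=6289569 / 147980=42.50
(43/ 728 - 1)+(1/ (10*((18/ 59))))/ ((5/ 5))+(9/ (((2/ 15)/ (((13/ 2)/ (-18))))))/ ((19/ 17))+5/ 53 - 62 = -1390962137/ 16494660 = -84.33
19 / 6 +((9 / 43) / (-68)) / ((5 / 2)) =34709 / 10965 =3.17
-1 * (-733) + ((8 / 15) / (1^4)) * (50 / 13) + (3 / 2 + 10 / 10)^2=115643 / 156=741.30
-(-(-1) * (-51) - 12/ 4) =54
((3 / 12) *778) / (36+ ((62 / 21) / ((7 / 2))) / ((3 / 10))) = 441 / 88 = 5.01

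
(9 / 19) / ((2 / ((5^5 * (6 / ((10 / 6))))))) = 50625 / 19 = 2664.47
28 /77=4 /11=0.36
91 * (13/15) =1183/15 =78.87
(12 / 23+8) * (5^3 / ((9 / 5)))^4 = 29907226562500 / 150903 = 198188416.15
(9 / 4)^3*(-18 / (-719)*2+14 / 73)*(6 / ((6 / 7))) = 32388741 / 1679584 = 19.28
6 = 6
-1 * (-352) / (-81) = -352 / 81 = -4.35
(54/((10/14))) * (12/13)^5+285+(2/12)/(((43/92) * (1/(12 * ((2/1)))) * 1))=27478673023/79827995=344.22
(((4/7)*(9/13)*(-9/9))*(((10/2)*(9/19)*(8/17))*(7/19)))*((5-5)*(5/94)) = 0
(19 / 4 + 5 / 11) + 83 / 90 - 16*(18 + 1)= -589789 / 1980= -297.87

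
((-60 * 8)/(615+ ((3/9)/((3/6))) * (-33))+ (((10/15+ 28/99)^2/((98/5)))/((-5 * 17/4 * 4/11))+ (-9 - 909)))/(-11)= 404394893236/4841390169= 83.53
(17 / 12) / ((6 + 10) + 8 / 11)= 187 / 2208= 0.08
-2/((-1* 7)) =2/7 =0.29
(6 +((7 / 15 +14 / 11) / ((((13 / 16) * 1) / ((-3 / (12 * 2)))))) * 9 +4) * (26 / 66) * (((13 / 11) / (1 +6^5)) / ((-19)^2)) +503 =28193993905879 / 56051677605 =503.00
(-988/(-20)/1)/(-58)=-247/290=-0.85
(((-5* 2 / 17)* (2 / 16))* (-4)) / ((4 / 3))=0.22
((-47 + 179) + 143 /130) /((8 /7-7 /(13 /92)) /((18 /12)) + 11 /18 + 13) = -1090089 /152765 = -7.14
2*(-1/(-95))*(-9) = -18/95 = -0.19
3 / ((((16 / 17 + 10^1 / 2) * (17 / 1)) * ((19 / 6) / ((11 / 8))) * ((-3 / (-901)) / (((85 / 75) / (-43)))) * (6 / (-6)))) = 168487 / 1650340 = 0.10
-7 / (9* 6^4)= -0.00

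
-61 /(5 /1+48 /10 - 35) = 305 /126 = 2.42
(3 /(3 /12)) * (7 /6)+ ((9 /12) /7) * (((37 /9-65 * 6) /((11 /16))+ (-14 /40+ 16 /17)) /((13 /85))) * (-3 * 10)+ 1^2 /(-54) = 2550907855 /216216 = 11797.96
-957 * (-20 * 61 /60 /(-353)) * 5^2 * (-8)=3891800 /353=11024.93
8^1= 8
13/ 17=0.76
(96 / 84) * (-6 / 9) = -16 / 21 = -0.76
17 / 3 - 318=-937 / 3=-312.33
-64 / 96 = -2 / 3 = -0.67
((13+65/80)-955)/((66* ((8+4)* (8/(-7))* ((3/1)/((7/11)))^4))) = 23008783/10929447936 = 0.00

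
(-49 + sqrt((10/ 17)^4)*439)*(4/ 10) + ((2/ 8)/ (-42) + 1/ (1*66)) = 109939909/ 2670360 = 41.17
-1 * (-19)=19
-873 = -873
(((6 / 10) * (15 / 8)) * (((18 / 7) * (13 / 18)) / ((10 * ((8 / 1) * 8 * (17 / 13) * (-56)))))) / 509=-1521 / 17366917120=-0.00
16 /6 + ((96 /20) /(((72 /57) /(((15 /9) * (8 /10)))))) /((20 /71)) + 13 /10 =3293 /150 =21.95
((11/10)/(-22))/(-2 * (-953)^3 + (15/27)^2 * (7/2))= -81/2804295095230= -0.00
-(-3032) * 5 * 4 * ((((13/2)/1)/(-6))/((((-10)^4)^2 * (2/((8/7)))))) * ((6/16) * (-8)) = 4927/4375000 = 0.00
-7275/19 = -382.89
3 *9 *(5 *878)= 118530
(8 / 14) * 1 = 4 / 7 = 0.57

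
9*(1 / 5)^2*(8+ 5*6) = 342 / 25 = 13.68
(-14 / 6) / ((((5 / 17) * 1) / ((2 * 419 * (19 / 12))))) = -947359 / 90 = -10526.21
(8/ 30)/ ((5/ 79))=316/ 75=4.21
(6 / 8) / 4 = 3 / 16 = 0.19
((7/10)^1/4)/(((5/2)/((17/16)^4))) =0.09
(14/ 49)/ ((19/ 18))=36/ 133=0.27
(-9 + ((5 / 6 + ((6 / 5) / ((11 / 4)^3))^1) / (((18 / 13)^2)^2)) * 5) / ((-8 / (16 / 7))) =6528873205 / 2934184176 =2.23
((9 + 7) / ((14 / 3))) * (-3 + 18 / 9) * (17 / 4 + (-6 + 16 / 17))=330 / 119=2.77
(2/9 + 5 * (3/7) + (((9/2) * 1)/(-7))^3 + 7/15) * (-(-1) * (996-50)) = 2427.51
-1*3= -3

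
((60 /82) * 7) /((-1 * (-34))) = 105 /697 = 0.15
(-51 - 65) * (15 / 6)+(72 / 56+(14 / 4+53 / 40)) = -79489 / 280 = -283.89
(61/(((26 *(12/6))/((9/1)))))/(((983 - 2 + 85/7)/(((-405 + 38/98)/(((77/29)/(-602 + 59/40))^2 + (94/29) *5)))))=-0.27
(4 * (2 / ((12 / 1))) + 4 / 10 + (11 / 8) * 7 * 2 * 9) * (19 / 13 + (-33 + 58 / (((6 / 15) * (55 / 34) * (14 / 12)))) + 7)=109495271 / 12012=9115.49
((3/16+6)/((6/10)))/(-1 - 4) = -33/16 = -2.06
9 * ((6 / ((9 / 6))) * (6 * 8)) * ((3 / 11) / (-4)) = -117.82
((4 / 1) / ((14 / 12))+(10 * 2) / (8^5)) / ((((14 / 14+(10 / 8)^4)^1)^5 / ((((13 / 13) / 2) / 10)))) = 6598244171776 / 18575802562394035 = 0.00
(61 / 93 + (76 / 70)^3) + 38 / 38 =11705846 / 3987375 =2.94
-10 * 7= -70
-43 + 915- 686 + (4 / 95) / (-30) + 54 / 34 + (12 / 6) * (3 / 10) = 4558826 / 24225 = 188.19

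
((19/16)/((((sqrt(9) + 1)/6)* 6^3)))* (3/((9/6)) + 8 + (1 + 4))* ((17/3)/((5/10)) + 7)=5225/2304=2.27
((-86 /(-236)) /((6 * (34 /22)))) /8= 473 /96288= 0.00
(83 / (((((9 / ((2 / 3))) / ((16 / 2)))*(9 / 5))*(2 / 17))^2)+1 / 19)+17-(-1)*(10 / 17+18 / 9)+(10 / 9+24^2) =23778228838 / 19072827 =1246.71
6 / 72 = 1 / 12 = 0.08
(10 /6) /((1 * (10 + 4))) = 5 /42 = 0.12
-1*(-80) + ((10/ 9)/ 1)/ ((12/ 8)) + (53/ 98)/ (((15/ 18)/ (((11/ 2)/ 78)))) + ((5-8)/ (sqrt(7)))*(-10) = 30*sqrt(7)/ 7 + 27788941/ 343980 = 92.13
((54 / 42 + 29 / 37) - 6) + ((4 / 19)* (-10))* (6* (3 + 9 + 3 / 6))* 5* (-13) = 50485658 / 4921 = 10259.23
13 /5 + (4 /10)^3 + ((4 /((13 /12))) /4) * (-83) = -120171 /1625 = -73.95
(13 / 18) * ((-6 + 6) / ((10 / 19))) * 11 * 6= 0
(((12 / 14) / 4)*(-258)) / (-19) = 387 / 133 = 2.91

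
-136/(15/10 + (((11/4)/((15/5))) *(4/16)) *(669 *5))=-0.18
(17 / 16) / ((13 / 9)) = 0.74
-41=-41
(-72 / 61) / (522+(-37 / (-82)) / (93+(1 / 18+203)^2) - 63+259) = -4940598933 / 3005393824420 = -0.00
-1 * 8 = -8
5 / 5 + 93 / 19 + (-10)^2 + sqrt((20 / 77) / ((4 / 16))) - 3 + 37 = 4*sqrt(385) / 77 + 2658 / 19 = 140.91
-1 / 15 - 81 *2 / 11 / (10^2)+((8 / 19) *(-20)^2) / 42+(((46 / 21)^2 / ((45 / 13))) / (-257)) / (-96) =485572621141 / 127912138200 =3.80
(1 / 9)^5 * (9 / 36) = 1 / 236196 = 0.00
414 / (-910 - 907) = -18 / 79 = -0.23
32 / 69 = 0.46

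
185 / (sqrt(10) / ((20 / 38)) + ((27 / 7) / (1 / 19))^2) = 66083850 / 1918499609 -444185 * sqrt(10) / 36451492571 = 0.03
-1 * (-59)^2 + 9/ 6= -6959/ 2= -3479.50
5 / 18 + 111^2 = 221783 / 18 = 12321.28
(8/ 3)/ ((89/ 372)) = 992/ 89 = 11.15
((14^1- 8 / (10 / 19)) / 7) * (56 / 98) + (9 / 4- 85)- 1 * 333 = -407531 / 980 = -415.85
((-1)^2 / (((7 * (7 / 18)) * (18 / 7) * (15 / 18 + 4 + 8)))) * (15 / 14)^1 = 45 / 3773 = 0.01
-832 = -832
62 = 62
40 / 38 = 20 / 19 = 1.05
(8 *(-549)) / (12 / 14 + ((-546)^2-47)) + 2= 1.99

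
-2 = -2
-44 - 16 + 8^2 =4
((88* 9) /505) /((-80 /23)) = -2277 /5050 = -0.45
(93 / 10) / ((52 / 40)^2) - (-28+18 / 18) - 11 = 21.50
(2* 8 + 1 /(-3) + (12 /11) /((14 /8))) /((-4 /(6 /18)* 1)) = -3763 /2772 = -1.36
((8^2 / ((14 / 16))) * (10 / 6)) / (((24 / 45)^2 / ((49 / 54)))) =3500 / 9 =388.89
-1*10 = -10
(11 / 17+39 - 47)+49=708 / 17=41.65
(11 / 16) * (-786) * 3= -12969 / 8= -1621.12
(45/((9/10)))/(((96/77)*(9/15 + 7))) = 9625/1824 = 5.28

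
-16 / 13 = -1.23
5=5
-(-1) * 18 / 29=18 / 29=0.62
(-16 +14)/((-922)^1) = 1/461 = 0.00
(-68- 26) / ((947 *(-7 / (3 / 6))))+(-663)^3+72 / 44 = -291434245.36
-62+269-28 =179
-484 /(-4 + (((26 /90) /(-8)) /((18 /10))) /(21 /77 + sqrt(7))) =120.79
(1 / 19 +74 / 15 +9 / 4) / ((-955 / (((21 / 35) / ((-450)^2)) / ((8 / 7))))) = -0.00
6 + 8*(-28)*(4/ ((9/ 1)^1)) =-93.56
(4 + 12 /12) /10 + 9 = 19 /2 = 9.50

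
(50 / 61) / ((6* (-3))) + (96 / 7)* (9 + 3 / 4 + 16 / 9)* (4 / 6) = 44985 / 427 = 105.35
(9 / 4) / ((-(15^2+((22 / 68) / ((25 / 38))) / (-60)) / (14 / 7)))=-114750 / 5737291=-0.02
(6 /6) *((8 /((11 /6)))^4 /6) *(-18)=-15925248 /14641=-1087.72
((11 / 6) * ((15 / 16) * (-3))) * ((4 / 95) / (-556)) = 33 / 84512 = 0.00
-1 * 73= -73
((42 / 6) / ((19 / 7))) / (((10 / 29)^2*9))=41209 / 17100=2.41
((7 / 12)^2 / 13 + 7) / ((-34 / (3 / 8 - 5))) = 486661 / 509184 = 0.96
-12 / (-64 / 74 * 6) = 37 / 16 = 2.31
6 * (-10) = -60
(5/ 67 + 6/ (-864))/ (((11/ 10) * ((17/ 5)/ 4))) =0.07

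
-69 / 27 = -23 / 9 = -2.56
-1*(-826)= 826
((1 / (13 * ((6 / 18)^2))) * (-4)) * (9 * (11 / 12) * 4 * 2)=-2376 / 13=-182.77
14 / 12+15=97 / 6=16.17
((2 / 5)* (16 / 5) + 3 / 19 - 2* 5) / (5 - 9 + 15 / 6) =8134 / 1425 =5.71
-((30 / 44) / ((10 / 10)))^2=-225 / 484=-0.46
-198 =-198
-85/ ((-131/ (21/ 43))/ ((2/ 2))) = 1785/ 5633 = 0.32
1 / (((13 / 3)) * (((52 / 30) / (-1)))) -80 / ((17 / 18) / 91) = -44292285 / 5746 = -7708.37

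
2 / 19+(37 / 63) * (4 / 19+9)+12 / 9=1171 / 171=6.85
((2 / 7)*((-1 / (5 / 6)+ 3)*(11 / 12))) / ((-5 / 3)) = -99 / 350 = -0.28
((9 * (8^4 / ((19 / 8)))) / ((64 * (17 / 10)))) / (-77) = -46080 / 24871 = -1.85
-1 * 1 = -1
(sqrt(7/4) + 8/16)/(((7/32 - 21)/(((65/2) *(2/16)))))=-0.36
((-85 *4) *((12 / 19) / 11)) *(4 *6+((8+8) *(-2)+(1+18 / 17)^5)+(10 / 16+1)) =-10432868790 / 17455889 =-597.67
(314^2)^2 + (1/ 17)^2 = 2809418481425/ 289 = 9721171216.00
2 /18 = 0.11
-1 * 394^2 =-155236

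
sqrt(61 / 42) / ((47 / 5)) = 5*sqrt(2562) / 1974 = 0.13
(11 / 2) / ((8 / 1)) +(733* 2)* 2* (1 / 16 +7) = 331327 / 16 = 20707.94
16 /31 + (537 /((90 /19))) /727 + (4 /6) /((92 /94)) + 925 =4801761211 /5183510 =926.35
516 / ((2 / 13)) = 3354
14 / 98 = 1 / 7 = 0.14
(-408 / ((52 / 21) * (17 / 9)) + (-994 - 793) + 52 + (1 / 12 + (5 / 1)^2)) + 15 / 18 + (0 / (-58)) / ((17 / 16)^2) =-280225 / 156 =-1796.31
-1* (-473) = 473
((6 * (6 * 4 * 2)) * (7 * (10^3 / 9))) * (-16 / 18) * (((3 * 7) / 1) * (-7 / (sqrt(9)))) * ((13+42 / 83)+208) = 1614350080000 / 747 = 2161111218.21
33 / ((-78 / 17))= -187 / 26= -7.19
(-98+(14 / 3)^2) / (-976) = 343 / 4392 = 0.08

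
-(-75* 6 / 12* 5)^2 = -35156.25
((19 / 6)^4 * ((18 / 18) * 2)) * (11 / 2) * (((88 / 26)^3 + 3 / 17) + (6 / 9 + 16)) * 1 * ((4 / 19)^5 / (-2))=-2193525664 / 172440333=-12.72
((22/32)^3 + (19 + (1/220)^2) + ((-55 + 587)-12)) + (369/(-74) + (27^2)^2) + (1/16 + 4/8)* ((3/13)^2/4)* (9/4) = 41215945679500343/77477171200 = 531975.36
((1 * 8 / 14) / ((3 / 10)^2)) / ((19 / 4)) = 1600 / 1197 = 1.34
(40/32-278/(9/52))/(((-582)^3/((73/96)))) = 4217867/681306743808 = 0.00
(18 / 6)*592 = 1776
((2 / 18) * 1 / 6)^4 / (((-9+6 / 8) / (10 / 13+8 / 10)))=-17 / 759960630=-0.00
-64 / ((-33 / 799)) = 51136 / 33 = 1549.58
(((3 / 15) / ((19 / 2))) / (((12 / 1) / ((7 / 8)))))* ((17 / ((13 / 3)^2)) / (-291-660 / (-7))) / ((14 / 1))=-7 / 13871520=-0.00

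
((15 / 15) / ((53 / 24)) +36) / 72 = 161 / 318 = 0.51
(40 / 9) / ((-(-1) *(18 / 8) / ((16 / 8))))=320 / 81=3.95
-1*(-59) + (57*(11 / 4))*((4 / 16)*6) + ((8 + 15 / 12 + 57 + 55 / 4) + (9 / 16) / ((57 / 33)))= 113833 / 304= 374.45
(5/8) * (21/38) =105/304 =0.35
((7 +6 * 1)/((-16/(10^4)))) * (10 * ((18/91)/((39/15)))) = -562500/91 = -6181.32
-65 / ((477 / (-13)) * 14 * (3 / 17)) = 14365 / 20034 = 0.72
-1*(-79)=79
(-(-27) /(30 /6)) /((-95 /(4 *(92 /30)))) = -1656 /2375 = -0.70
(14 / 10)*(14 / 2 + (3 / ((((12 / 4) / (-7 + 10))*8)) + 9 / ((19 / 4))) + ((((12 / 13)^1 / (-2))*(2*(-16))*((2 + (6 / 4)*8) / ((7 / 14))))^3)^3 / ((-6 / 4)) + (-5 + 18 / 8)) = -532125051208716700663194399882966175 / 1611883904696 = -330126164581980272764195.40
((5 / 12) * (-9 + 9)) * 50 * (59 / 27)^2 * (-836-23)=0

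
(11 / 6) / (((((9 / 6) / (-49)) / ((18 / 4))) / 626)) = -168707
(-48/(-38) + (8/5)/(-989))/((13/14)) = 1.36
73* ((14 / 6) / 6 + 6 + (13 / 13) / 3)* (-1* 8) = -35332 / 9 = -3925.78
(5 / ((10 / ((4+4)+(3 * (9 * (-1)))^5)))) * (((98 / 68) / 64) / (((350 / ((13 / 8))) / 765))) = -11751748281 / 20480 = -573815.83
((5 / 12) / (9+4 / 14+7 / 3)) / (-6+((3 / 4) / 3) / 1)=-35 / 5612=-0.01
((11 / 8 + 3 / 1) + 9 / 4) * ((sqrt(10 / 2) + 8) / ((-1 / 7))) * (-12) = 1113 * sqrt(5) / 2 + 4452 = 5696.37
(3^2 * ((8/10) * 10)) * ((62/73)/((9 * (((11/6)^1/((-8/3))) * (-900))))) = 1984/180675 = 0.01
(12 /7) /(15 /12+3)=48 /119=0.40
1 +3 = 4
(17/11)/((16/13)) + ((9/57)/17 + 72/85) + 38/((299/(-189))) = -1861915103/84987760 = -21.91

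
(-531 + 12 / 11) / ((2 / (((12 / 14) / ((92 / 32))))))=-78.99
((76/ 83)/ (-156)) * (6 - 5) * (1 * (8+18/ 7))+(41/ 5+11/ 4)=4934201/ 453180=10.89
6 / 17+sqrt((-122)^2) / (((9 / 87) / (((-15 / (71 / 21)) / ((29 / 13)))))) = -2830584 / 1207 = -2345.14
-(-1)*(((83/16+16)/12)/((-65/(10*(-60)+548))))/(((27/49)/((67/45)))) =370979/97200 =3.82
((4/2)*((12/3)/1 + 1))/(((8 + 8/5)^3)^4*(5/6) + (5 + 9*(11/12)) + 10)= 0.00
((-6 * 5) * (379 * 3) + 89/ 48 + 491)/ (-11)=146693/ 48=3056.10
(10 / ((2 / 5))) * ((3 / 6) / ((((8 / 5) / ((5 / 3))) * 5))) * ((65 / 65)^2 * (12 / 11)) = 125 / 44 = 2.84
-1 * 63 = -63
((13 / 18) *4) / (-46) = -0.06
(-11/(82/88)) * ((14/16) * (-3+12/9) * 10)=21175/123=172.15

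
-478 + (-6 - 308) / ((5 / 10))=-1106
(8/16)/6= 1/12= 0.08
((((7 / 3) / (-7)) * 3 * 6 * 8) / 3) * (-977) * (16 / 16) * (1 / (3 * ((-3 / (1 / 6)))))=-7816 / 27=-289.48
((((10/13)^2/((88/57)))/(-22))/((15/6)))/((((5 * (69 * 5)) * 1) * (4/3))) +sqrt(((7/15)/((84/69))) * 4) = -57/18813080 +sqrt(345)/15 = 1.24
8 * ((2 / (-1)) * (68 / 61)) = -1088 / 61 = -17.84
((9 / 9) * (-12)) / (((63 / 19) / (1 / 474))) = -38 / 4977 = -0.01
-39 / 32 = -1.22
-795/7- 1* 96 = -1467/7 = -209.57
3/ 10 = 0.30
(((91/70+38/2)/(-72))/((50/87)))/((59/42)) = -41209/118000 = -0.35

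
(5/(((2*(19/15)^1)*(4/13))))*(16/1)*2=3900/19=205.26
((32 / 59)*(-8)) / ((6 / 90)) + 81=15.92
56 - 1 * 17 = 39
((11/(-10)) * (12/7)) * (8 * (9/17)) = -7.99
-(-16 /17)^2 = -256 /289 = -0.89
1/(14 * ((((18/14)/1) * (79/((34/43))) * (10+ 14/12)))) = 34/682797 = 0.00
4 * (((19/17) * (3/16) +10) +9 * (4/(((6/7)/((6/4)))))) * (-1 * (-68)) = 19913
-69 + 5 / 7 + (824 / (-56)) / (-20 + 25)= -2493 / 35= -71.23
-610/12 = -305/6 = -50.83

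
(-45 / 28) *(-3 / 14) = 135 / 392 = 0.34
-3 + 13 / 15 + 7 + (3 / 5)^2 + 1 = 467 / 75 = 6.23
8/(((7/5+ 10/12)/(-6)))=-1440/67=-21.49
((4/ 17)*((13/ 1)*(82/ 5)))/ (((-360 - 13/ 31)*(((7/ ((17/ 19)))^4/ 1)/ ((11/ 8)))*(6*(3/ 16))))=-7143619912/ 157321789007985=-0.00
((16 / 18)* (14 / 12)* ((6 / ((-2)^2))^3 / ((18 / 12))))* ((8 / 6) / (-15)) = -28 / 135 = -0.21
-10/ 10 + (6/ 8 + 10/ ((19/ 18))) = 701/ 76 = 9.22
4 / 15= 0.27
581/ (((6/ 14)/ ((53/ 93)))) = 215551/ 279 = 772.58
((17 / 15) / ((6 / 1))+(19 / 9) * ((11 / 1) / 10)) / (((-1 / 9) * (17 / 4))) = -452 / 85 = -5.32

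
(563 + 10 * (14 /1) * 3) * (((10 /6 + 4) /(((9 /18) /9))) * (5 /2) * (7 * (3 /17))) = 309645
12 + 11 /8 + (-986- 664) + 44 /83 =-1086367 /664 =-1636.09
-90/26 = -45/13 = -3.46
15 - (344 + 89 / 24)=-7985 / 24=-332.71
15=15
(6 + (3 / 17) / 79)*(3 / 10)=24183 / 13430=1.80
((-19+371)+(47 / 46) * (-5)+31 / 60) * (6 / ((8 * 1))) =479423 / 1840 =260.56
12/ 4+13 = 16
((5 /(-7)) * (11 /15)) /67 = -11 /1407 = -0.01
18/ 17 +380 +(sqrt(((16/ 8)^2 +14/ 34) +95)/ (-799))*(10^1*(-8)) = 1040*sqrt(170)/ 13583 +6478/ 17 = 382.06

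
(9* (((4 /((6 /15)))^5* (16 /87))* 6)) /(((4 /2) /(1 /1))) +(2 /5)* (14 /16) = 288000203 /580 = 496552.07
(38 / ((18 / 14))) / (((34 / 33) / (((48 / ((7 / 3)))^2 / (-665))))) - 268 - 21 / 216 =-85871299 / 299880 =-286.35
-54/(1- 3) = 27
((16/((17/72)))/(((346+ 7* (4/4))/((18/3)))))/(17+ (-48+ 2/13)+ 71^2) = 22464/97714283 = 0.00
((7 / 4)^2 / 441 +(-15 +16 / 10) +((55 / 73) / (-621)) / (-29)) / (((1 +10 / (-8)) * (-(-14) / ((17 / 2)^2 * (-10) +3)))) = -2026943078621 / 736207920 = -2753.22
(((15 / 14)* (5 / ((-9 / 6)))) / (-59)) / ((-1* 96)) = -0.00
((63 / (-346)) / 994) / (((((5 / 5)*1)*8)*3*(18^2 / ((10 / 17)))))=-5 / 360825408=-0.00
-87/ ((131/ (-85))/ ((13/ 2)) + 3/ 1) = -96135/ 3053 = -31.49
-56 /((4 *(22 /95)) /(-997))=663005 /11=60273.18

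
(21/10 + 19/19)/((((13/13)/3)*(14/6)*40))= 279/2800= 0.10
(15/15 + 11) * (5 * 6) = 360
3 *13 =39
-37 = -37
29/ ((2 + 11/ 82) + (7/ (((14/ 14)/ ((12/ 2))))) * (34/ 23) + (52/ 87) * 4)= 4758378/ 10929815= 0.44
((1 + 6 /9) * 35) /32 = 175 /96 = 1.82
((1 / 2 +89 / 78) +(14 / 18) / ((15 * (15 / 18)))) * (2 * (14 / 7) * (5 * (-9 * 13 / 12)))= -4982 / 15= -332.13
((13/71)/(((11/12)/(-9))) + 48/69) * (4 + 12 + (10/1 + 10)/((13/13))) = -39.67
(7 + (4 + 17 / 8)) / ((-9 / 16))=-23.33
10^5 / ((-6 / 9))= -150000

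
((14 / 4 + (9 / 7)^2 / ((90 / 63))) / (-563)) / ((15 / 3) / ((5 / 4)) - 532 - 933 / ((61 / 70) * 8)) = 39772 / 3182101335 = 0.00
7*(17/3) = 119/3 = 39.67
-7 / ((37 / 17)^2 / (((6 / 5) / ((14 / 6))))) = -5202 / 6845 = -0.76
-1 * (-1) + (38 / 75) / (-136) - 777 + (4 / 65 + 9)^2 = -598065727 / 861900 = -693.89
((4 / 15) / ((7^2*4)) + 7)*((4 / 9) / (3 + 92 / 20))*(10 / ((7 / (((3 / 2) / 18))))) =25730 / 527877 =0.05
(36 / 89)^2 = 1296 / 7921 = 0.16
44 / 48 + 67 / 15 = 323 / 60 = 5.38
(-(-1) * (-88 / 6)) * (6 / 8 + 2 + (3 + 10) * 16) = -3091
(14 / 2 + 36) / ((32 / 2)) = 43 / 16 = 2.69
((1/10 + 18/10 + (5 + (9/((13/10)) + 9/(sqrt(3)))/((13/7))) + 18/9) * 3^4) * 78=97459.82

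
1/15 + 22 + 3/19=6334/285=22.22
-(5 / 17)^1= -5 / 17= -0.29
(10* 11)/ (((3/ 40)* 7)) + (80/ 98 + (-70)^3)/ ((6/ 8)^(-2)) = -28330945/ 147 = -192727.52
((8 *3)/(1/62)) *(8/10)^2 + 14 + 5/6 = 145073/150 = 967.15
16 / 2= 8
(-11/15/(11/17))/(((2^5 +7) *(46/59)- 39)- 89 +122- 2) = -1003/19830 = -0.05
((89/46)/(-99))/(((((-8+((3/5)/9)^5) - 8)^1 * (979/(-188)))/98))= -777262500/33813447217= -0.02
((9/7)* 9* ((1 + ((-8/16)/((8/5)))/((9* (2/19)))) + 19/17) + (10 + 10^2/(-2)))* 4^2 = -73543/238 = -309.00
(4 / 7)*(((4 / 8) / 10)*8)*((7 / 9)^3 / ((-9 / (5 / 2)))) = -196 / 6561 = -0.03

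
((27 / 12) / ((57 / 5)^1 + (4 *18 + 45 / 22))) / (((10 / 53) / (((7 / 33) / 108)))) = 371 / 1353456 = 0.00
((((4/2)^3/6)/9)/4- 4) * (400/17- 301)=504719/459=1099.61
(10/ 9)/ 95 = 0.01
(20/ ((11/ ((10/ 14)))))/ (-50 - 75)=-4/ 385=-0.01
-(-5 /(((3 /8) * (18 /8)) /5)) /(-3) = -800 /81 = -9.88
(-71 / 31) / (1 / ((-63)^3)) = 17753337 / 31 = 572688.29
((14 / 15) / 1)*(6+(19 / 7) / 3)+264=2434 / 9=270.44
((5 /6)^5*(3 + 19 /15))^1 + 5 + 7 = 9998 /729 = 13.71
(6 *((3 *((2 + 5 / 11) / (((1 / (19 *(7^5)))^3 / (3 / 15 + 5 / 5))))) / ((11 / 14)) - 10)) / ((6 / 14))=3101871079931963383772 / 605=5127059636251179146.73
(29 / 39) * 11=319 / 39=8.18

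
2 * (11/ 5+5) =72/ 5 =14.40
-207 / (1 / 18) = -3726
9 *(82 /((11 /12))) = 8856 /11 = 805.09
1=1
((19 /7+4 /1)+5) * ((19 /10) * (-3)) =-2337 /35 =-66.77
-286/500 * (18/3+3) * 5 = -1287/50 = -25.74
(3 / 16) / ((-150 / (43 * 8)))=-43 / 100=-0.43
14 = 14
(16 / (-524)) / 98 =-2 / 6419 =-0.00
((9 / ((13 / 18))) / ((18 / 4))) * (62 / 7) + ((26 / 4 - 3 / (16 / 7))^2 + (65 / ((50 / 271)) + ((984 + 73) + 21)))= 172592799 / 116480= 1481.74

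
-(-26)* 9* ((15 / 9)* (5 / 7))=1950 / 7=278.57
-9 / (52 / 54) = -243 / 26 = -9.35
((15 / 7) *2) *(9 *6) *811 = 1313820 / 7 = 187688.57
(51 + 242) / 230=1.27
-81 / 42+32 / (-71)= -2.38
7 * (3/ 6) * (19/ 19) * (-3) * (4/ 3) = -14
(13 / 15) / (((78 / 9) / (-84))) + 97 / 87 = -3169 / 435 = -7.29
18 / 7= 2.57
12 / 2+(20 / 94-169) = -7651 / 47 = -162.79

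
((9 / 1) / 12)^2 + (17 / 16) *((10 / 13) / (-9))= 883 / 1872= 0.47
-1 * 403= -403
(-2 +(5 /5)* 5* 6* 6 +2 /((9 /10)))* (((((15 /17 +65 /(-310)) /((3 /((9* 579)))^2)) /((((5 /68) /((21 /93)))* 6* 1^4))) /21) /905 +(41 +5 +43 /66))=23580940797319 /1291511925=18258.40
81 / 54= 3 / 2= 1.50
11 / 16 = 0.69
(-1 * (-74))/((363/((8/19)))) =592/6897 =0.09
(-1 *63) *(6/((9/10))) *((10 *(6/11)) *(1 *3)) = -75600/11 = -6872.73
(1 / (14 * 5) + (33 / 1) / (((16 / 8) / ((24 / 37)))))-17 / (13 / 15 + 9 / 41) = -4268387 / 865060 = -4.93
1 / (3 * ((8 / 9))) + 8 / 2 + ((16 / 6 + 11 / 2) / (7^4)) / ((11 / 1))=4.38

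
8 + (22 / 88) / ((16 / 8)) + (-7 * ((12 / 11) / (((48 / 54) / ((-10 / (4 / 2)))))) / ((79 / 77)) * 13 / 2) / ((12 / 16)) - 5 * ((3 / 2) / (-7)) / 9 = 4925135 / 13272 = 371.09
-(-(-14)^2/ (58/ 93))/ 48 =1519/ 232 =6.55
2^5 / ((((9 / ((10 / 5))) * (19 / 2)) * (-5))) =-128 / 855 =-0.15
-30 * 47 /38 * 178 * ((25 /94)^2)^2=-33.04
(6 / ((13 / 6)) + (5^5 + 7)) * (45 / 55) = 366768 / 143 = 2564.81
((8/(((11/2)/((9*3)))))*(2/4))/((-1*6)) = -3.27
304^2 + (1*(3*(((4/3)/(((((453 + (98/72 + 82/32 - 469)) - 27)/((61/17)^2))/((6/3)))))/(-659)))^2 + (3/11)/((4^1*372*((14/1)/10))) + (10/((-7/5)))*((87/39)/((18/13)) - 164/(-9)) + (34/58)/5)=1760611248780950171289106017503/19080159621782017547176080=92274.45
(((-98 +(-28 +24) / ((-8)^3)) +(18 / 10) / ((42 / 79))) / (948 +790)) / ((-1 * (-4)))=-423837 / 31144960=-0.01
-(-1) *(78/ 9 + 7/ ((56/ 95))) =493/ 24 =20.54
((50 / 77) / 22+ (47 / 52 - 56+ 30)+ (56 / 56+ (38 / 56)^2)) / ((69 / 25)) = -242599125 / 28364336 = -8.55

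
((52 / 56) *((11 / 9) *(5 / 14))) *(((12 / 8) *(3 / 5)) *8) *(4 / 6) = 286 / 147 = 1.95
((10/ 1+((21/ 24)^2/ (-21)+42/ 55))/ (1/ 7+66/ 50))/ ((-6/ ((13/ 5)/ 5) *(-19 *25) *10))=10308389/ 77045760000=0.00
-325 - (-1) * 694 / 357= -115331 / 357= -323.06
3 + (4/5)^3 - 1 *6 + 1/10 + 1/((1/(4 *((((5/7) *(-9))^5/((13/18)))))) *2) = -1660883564127/54622750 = -30406.44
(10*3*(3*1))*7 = 630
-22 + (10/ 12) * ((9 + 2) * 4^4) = 6974/ 3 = 2324.67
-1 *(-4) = 4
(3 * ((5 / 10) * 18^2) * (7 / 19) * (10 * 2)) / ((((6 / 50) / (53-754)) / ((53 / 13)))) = -21065751000 / 247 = -85286441.30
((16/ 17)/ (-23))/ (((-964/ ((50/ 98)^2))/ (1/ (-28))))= -625/ 1583740417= -0.00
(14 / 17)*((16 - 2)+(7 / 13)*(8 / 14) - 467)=-82390 / 221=-372.81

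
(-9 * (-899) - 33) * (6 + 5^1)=88638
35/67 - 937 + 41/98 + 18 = -6027977/6566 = -918.06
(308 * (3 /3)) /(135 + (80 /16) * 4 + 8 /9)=2772 /1403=1.98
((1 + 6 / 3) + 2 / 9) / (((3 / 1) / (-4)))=-116 / 27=-4.30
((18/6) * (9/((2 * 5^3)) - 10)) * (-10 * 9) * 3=8070.84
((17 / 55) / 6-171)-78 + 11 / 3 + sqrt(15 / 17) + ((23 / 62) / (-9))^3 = -2343855140621 / 9555761160 + sqrt(255) / 17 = -244.34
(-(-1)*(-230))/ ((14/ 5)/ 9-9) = 450/ 17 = 26.47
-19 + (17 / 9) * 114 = 589 / 3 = 196.33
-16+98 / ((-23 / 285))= -28298 / 23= -1230.35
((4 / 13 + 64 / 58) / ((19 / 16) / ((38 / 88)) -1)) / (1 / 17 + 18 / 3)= 5168 / 38831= 0.13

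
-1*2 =-2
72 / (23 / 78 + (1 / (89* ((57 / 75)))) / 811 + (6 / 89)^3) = 61005862874736 / 250121005165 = 243.91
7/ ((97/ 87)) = 609/ 97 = 6.28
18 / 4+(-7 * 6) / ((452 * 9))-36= -10682 / 339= -31.51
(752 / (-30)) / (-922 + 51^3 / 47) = -17672 / 1339755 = -0.01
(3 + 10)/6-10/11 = 83/66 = 1.26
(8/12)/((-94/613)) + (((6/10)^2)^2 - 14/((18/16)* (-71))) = -75882952/18770625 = -4.04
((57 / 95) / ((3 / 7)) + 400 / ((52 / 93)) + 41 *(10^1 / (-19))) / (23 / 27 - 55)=-23181633 / 1805570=-12.84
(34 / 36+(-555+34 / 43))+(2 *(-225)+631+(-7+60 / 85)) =-378.56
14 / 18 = 7 / 9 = 0.78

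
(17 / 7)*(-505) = -8585 / 7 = -1226.43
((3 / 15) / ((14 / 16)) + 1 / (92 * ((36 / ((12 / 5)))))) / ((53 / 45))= 6645 / 34132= 0.19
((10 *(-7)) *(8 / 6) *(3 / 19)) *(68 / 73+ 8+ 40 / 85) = -3267040 / 23579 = -138.56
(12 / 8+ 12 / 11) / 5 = 57 / 110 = 0.52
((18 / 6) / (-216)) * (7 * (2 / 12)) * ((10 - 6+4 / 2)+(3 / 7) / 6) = -85 / 864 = -0.10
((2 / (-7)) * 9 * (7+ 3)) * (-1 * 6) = 1080 / 7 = 154.29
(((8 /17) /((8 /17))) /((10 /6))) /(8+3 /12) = 4 /55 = 0.07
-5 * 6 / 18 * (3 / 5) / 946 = -1 / 946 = -0.00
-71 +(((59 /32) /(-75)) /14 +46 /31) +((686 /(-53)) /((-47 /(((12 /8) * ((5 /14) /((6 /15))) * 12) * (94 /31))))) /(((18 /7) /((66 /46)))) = -78759621551 /1269710400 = -62.03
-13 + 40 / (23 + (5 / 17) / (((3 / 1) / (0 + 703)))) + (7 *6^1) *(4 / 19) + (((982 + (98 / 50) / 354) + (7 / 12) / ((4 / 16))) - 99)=21717709679 / 24633975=881.62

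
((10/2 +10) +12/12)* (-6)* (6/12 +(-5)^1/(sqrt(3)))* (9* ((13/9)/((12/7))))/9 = -364/9 +3640* sqrt(3)/27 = 193.06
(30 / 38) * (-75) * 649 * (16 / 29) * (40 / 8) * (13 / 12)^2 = -68550625 / 551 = -124411.30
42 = 42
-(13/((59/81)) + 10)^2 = -2699449/3481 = -775.48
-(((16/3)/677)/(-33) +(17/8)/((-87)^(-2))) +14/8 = -8623112029/536184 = -16082.37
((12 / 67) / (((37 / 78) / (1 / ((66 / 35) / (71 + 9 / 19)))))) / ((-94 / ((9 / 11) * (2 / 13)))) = -0.02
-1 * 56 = -56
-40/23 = -1.74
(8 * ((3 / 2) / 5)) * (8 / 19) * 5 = 96 / 19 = 5.05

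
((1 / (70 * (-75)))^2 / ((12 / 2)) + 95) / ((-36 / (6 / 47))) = -15710625001 / 46635750000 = -0.34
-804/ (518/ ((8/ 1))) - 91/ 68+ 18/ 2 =-83749/ 17612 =-4.76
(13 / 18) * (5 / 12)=65 / 216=0.30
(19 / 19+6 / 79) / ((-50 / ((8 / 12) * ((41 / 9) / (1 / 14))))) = -9758 / 10665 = -0.91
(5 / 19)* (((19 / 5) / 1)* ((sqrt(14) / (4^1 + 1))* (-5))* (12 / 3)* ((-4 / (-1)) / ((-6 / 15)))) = 40* sqrt(14) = 149.67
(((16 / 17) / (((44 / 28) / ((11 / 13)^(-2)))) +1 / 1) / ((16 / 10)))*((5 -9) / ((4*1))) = -207775 / 181016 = -1.15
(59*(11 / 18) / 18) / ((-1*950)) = -649 / 307800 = -0.00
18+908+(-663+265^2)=70488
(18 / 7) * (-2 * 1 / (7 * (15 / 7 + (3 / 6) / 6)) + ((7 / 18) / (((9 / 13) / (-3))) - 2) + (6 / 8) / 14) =-1063105 / 109956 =-9.67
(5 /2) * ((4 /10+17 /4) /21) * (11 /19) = 341 /1064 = 0.32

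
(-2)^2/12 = 1/3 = 0.33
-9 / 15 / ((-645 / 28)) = 28 / 1075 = 0.03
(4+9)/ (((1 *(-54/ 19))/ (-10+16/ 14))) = 40.51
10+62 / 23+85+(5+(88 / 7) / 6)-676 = -275894 / 483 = -571.21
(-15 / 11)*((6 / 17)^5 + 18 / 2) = -191797335 / 15618427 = -12.28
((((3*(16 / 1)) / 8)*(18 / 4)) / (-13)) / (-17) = 0.12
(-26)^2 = 676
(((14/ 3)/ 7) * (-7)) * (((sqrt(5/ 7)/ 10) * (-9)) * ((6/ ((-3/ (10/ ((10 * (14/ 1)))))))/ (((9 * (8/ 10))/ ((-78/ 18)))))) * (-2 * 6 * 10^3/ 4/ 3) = -305.19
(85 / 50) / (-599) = -17 / 5990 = -0.00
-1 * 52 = -52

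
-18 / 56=-0.32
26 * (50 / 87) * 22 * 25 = 715000 / 87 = 8218.39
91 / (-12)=-91 / 12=-7.58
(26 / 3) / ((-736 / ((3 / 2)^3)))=-117 / 2944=-0.04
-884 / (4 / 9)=-1989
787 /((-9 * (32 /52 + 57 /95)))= -51155 /711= -71.95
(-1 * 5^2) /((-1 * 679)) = 25 /679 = 0.04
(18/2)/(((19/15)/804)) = 108540/19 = 5712.63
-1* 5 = -5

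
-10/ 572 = -5/ 286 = -0.02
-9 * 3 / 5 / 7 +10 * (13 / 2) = 2248 / 35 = 64.23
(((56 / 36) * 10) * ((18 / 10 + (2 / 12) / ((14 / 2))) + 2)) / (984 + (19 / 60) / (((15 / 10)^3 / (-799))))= 12045 / 184079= 0.07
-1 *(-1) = 1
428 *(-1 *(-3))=1284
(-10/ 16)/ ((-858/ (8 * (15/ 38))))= 25/ 10868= 0.00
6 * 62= 372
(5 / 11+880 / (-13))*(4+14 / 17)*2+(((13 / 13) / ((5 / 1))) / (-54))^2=-114953091569 / 177219900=-648.65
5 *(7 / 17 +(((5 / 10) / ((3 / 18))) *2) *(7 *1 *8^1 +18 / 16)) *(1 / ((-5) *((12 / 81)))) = -630045 / 272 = -2316.34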